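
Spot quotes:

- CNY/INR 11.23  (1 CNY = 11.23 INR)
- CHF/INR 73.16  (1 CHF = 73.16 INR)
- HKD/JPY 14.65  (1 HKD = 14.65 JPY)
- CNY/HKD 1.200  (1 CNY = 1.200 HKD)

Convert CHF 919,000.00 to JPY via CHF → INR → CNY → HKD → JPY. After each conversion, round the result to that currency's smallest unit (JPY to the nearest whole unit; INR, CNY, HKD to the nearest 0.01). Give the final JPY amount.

CHF 919,000.00 × 73.16 = INR 67,234,040.00
INR 67,234,040.00 ÷ 11.23 = CNY 5,987,002.67
CNY 5,987,002.67 × 1.200 = HKD 7,184,403.20
HKD 7,184,403.20 × 14.65 = JPY 105,251,507

JPY 105,251,507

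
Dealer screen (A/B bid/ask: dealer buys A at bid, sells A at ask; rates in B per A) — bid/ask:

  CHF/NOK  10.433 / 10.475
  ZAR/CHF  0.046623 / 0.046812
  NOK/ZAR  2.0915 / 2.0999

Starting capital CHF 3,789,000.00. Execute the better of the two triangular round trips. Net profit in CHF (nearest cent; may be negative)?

Best loop CHF → NOK → ZAR → CHF:
CHF 3,789,000.00 × 10.433 (sell CHF at bid) = NOK 39,530,637.00
NOK 39,530,637.00 × 2.0915 (sell NOK at bid) = ZAR 82,678,327.29
ZAR 82,678,327.29 × 0.046623 (sell ZAR at bid) = CHF 3,854,711.65

Net profit: CHF 65,711.65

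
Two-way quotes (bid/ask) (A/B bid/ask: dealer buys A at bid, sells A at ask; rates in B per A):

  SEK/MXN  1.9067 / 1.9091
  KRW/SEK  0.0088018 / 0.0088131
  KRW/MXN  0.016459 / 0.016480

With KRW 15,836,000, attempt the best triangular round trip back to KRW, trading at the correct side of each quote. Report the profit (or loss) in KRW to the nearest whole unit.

Net profit: KRW 290,575

Best loop KRW → SEK → MXN → KRW:
KRW 15,836,000 × 0.0088018 (sell KRW at bid) = SEK 139,385.30
SEK 139,385.30 × 1.9067 (sell SEK at bid) = MXN 265,765.96
MXN 265,765.96 ÷ 0.016480 (buy KRW at ask) = KRW 16,126,575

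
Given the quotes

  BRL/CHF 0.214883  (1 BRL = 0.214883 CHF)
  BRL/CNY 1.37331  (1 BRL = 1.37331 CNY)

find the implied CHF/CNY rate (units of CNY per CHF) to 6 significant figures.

CHF/CNY = 6.39097

1 CHF ÷ 0.214883 = 4.6537 BRL
4.6537 BRL × 1.37331 = 6.39097 CNY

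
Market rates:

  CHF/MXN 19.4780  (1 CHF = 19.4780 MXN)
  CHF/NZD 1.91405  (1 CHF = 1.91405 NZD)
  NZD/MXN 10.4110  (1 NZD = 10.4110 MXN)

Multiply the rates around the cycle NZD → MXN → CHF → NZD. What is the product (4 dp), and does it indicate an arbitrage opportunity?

Around NZD → MXN → CHF → NZD: 1 × 10.4110 ÷ 19.4780 × 1.91405 = 1.023061
Product > 1; profitable direction is NZD → MXN → CHF → NZD.

1.0231 (arbitrage exists)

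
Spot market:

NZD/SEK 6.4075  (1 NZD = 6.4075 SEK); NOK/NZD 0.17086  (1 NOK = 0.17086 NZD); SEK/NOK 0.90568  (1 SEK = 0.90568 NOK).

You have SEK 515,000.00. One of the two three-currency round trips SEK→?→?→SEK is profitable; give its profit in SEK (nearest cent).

Profit: SEK 4,401.78

Profitable loop is SEK → NZD → NOK → SEK:
SEK 515,000.00 ÷ 6.4075 = NZD 80,374.56
NZD 80,374.56 ÷ 0.17086 = NOK 470,411.81
NOK 470,411.81 ÷ 0.90568 = SEK 519,401.78
Profit = SEK 519,401.78 − SEK 515,000.00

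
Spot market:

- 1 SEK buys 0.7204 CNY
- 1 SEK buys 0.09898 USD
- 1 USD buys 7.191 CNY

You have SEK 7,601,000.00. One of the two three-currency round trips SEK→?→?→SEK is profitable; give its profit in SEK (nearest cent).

Profitable loop is SEK → CNY → USD → SEK:
SEK 7,601,000.00 × 0.7204 = CNY 5,475,760.40
CNY 5,475,760.40 ÷ 7.191 = USD 761,474.12
USD 761,474.12 ÷ 0.09898 = SEK 7,693,211.97
Profit = SEK 7,693,211.97 − SEK 7,601,000.00

Profit: SEK 92,211.97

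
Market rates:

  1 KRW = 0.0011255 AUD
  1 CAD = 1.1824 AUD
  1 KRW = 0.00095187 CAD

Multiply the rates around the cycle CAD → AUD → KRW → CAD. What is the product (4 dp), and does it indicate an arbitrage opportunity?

Around CAD → AUD → KRW → CAD: 1 × 1.1824 ÷ 0.0011255 × 0.00095187 = 0.999992
Product ≈ 1 (deviation 0.001%, within rounding noise).

1.0000 (no arbitrage)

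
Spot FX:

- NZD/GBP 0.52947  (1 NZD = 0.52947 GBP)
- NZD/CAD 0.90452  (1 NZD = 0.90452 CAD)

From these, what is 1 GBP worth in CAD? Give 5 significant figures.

GBP/CAD = 1.7083

1 GBP ÷ 0.52947 = 1.88868 NZD
1.88868 NZD × 0.90452 = 1.70835 CAD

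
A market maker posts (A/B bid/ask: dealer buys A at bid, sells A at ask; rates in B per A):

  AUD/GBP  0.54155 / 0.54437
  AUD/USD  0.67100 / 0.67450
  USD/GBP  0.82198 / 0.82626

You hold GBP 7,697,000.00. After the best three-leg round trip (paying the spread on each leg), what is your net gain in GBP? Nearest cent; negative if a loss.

Best loop GBP → AUD → USD → GBP:
GBP 7,697,000.00 ÷ 0.54437 (buy AUD at ask) = AUD 14,139,280.27
AUD 14,139,280.27 × 0.67100 (sell AUD at bid) = USD 9,487,457.06
USD 9,487,457.06 × 0.82198 (sell USD at bid) = GBP 7,798,499.95

Net profit: GBP 101,499.95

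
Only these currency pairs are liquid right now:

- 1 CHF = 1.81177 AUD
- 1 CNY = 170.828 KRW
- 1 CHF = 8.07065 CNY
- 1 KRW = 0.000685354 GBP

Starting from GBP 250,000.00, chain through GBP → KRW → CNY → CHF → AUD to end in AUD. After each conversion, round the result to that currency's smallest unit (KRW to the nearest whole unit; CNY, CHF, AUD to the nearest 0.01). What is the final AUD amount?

GBP 250,000.00 ÷ 0.000685354 = KRW 364,774,992
KRW 364,774,992 ÷ 170.828 = CNY 2,135,334.91
CNY 2,135,334.91 ÷ 8.07065 = CHF 264,580.29
CHF 264,580.29 × 1.81177 = AUD 479,358.63

AUD 479,358.63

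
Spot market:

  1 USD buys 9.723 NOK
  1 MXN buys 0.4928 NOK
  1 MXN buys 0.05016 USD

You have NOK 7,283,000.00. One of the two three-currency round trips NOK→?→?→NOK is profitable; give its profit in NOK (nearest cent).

Profit: NOK 76,074.43

Profitable loop is NOK → USD → MXN → NOK:
NOK 7,283,000.00 ÷ 9.723 = USD 749,048.65
USD 749,048.65 ÷ 0.05016 = MXN 14,933,186.75
MXN 14,933,186.75 × 0.4928 = NOK 7,359,074.43
Profit = NOK 7,359,074.43 − NOK 7,283,000.00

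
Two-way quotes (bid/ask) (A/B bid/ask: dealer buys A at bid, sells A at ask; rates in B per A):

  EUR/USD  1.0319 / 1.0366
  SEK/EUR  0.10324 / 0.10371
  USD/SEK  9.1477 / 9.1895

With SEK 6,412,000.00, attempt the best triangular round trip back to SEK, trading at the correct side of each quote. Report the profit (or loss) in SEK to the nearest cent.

Best loop SEK → USD → EUR → SEK:
SEK 6,412,000.00 ÷ 9.1895 (buy USD at ask) = USD 697,752.87
USD 697,752.87 ÷ 1.0366 (buy EUR at ask) = EUR 673,116.80
EUR 673,116.80 ÷ 0.10371 (buy SEK at ask) = SEK 6,490,375.04

Net profit: SEK 78,375.04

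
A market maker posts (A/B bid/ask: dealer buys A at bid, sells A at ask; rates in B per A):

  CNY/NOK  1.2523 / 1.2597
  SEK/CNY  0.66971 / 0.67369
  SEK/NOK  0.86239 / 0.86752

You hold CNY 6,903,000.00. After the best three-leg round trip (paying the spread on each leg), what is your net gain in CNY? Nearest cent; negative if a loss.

Best loop CNY → SEK → NOK → CNY:
CNY 6,903,000.00 ÷ 0.67369 (buy SEK at ask) = SEK 10,246,552.57
SEK 10,246,552.57 × 0.86239 (sell SEK at bid) = NOK 8,836,524.47
NOK 8,836,524.47 ÷ 1.2597 (buy CNY at ask) = CNY 7,014,784.85

Net profit: CNY 111,784.85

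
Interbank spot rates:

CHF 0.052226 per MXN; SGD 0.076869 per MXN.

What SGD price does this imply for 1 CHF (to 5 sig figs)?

CHF/SGD = 1.4719

1 CHF ÷ 0.052226 = 19.1476 MXN
19.1476 MXN × 0.076869 = 1.47185 SGD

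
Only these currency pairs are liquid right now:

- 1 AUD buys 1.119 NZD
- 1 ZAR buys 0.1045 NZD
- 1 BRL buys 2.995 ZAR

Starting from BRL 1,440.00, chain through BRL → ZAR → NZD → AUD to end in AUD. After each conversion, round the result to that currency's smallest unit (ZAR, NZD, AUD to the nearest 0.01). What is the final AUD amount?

AUD 402.76

BRL 1,440.00 × 2.995 = ZAR 4,312.80
ZAR 4,312.80 × 0.1045 = NZD 450.69
NZD 450.69 ÷ 1.119 = AUD 402.76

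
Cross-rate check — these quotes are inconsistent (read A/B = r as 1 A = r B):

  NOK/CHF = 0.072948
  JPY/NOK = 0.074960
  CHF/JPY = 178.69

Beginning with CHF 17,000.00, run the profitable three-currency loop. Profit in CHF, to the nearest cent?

Profit: CHF 398.26

Profitable loop is CHF → NOK → JPY → CHF:
CHF 17,000.00 ÷ 0.072948 = NOK 233,042.72
NOK 233,042.72 ÷ 0.074960 = JPY 3,108,894
JPY 3,108,894 ÷ 178.69 = CHF 17,398.26
Profit = CHF 17,398.26 − CHF 17,000.00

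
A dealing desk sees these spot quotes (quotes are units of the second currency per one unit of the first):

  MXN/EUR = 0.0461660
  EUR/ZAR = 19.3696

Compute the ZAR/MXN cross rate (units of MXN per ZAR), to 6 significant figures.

1 ZAR ÷ 19.3696 = 0.0516273 EUR
0.0516273 EUR ÷ 0.0461660 = 1.1183 MXN

ZAR/MXN = 1.11830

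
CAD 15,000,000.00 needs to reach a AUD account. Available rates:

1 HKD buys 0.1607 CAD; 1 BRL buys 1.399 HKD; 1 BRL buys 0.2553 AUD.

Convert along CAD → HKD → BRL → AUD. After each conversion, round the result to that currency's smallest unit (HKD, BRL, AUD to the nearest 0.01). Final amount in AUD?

CAD 15,000,000.00 ÷ 0.1607 = HKD 93,341,630.37
HKD 93,341,630.37 ÷ 1.399 = BRL 66,720,250.44
BRL 66,720,250.44 × 0.2553 = AUD 17,033,679.94

AUD 17,033,679.94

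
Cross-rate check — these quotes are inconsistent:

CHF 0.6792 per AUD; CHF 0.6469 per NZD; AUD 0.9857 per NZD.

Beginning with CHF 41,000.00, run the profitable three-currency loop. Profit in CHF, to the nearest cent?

Profit: CHF 1,431.57

Profitable loop is CHF → NZD → AUD → CHF:
CHF 41,000.00 ÷ 0.6469 = NZD 63,379.19
NZD 63,379.19 × 0.9857 = AUD 62,472.87
AUD 62,472.87 × 0.6792 = CHF 42,431.57
Profit = CHF 42,431.57 − CHF 41,000.00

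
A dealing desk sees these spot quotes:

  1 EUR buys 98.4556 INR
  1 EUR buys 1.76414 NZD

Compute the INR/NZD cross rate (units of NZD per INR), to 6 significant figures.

1 INR ÷ 98.4556 = 0.0101569 EUR
0.0101569 EUR × 1.76414 = 0.0179181 NZD

INR/NZD = 0.0179181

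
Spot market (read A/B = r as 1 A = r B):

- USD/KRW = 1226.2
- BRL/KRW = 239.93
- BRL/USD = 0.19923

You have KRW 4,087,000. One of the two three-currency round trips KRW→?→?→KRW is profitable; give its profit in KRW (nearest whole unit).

Profitable loop is KRW → BRL → USD → KRW:
KRW 4,087,000 ÷ 239.93 = BRL 17,034.13
BRL 17,034.13 × 0.19923 = USD 3,393.71
USD 3,393.71 × 1226.2 = KRW 4,161,368
Profit = KRW 4,161,368 − KRW 4,087,000

Profit: KRW 74,368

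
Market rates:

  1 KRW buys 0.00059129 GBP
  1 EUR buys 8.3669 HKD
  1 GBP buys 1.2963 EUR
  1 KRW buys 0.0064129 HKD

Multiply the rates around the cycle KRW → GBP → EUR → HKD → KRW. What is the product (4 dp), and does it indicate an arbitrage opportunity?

Around KRW → GBP → EUR → HKD → KRW: 1 × 0.00059129 × 1.2963 × 8.3669 ÷ 0.0064129 = 1.000037
Product ≈ 1 (deviation 0.004%, within rounding noise).

1.0000 (no arbitrage)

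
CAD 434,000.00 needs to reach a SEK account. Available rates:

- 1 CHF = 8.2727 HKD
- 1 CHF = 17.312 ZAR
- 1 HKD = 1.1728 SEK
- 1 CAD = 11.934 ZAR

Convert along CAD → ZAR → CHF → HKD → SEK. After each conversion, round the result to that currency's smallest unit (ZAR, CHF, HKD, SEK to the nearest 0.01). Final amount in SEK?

CAD 434,000.00 × 11.934 = ZAR 5,179,356.00
ZAR 5,179,356.00 ÷ 17.312 = CHF 299,177.22
CHF 299,177.22 × 8.2727 = HKD 2,475,003.39
HKD 2,475,003.39 × 1.1728 = SEK 2,902,683.98

SEK 2,902,683.98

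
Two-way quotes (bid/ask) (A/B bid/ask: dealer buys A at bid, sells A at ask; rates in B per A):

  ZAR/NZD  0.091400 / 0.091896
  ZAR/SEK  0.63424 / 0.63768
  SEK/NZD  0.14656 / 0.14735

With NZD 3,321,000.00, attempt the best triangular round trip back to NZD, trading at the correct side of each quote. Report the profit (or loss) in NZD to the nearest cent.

Net profit: NZD 38,242.47

Best loop NZD → ZAR → SEK → NZD:
NZD 3,321,000.00 ÷ 0.091896 (buy ZAR at ask) = ZAR 36,138,678.51
ZAR 36,138,678.51 × 0.63424 (sell ZAR at bid) = SEK 22,920,595.46
SEK 22,920,595.46 × 0.14656 (sell SEK at bid) = NZD 3,359,242.47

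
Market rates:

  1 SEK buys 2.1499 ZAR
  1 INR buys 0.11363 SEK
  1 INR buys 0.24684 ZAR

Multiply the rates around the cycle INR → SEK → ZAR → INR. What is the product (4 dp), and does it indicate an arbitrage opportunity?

0.9897 (arbitrage exists)

Around INR → SEK → ZAR → INR: 1 × 0.11363 × 2.1499 ÷ 0.24684 = 0.989682
Product < 1; profitable direction is INR → ZAR → SEK → INR.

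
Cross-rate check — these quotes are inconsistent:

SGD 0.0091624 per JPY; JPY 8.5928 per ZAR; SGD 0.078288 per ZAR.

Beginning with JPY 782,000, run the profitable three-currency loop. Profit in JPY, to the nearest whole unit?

Profitable loop is JPY → SGD → ZAR → JPY:
JPY 782,000 × 0.0091624 = SGD 7,165.00
SGD 7,165.00 ÷ 0.078288 = ZAR 91,521.01
ZAR 91,521.01 × 8.5928 = JPY 786,422
Profit = JPY 786,422 − JPY 782,000

Profit: JPY 4,422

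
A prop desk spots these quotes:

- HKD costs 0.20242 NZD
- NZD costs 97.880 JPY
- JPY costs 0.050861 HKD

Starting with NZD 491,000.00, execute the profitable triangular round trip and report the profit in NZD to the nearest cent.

Profit: NZD 3,781.86

Profitable loop is NZD → JPY → HKD → NZD:
NZD 491,000.00 × 97.880 = JPY 48,059,080
JPY 48,059,080 × 0.050861 = HKD 2,444,332.87
HKD 2,444,332.87 × 0.20242 = NZD 494,781.86
Profit = NZD 494,781.86 − NZD 491,000.00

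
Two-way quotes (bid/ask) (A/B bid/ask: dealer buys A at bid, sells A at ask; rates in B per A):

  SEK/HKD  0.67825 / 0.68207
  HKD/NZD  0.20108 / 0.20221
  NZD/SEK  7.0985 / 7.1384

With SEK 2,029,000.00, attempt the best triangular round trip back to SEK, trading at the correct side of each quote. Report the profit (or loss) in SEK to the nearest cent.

Best loop SEK → NZD → HKD → SEK:
SEK 2,029,000.00 ÷ 7.1384 (buy NZD at ask) = NZD 284,237.36
NZD 284,237.36 ÷ 0.20221 (buy HKD at ask) = HKD 1,405,654.34
HKD 1,405,654.34 ÷ 0.68207 (buy SEK at ask) = SEK 2,060,865.22

Net profit: SEK 31,865.22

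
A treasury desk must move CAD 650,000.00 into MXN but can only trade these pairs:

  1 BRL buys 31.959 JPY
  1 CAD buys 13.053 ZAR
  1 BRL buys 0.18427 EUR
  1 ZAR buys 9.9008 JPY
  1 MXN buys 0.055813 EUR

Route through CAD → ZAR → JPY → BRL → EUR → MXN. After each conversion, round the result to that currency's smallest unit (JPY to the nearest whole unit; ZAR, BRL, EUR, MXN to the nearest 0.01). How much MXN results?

MXN 8,678,008.53

CAD 650,000.00 × 13.053 = ZAR 8,484,450.00
ZAR 8,484,450.00 × 9.9008 = JPY 84,002,843
JPY 84,002,843 ÷ 31.959 = BRL 2,628,456.55
BRL 2,628,456.55 × 0.18427 = EUR 484,345.69
EUR 484,345.69 ÷ 0.055813 = MXN 8,678,008.53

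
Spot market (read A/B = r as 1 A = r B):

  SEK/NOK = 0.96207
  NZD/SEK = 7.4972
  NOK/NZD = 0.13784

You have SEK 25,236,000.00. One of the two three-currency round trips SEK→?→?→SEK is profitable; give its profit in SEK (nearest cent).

Profitable loop is SEK → NZD → NOK → SEK:
SEK 25,236,000.00 ÷ 7.4972 = NZD 3,366,056.66
NZD 3,366,056.66 ÷ 0.13784 = NOK 24,420,028.01
NOK 24,420,028.01 ÷ 0.96207 = SEK 25,382,797.52
Profit = SEK 25,382,797.52 − SEK 25,236,000.00

Profit: SEK 146,797.52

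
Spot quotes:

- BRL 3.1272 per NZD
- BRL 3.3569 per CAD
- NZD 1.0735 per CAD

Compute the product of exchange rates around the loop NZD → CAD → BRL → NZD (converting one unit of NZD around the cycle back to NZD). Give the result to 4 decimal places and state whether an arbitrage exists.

1.0000 (no arbitrage)

Around NZD → CAD → BRL → NZD: 1 ÷ 1.0735 × 3.3569 ÷ 3.1272 = 0.999956
Product ≈ 1 (deviation 0.004%, within rounding noise).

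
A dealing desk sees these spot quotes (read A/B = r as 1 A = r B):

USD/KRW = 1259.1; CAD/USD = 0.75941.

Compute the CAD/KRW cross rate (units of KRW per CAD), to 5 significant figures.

1 CAD × 0.75941 = 0.75941 USD
0.75941 USD × 1259.1 = 956.173 KRW

CAD/KRW = 956.17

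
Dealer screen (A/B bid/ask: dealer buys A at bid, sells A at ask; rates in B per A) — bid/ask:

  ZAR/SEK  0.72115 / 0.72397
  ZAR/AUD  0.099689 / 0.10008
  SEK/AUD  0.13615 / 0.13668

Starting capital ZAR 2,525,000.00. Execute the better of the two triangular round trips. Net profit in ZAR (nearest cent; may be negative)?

Best loop ZAR → AUD → SEK → ZAR:
ZAR 2,525,000.00 × 0.099689 (sell ZAR at bid) = AUD 251,714.73
AUD 251,714.73 ÷ 0.13668 (buy SEK at ask) = SEK 1,841,635.39
SEK 1,841,635.39 ÷ 0.72397 (buy ZAR at ask) = ZAR 2,543,800.70

Net profit: ZAR 18,800.70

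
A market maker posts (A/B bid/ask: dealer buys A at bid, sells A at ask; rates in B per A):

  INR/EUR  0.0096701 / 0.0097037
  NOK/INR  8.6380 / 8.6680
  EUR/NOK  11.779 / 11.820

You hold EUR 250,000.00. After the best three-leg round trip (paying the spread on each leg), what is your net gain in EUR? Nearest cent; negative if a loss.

Best loop EUR → INR → NOK → EUR:
EUR 250,000.00 ÷ 0.0097037 (buy INR at ask) = INR 25,763,368.61
INR 25,763,368.61 ÷ 8.6680 (buy NOK at ask) = NOK 2,972,239.11
NOK 2,972,239.11 ÷ 11.820 (buy EUR at ask) = EUR 251,458.47

Net profit: EUR 1,458.47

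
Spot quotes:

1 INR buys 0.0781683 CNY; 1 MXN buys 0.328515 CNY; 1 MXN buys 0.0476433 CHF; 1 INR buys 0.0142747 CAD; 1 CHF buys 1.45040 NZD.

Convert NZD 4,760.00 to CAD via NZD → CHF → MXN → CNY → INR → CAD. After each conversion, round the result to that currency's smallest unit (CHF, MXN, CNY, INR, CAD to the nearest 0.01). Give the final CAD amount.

CAD 4,132.46

NZD 4,760.00 ÷ 1.45040 = CHF 3,281.85
CHF 3,281.85 ÷ 0.0476433 = MXN 68,883.77
MXN 68,883.77 × 0.328515 = CNY 22,629.35
CNY 22,629.35 ÷ 0.0781683 = INR 289,495.23
INR 289,495.23 × 0.0142747 = CAD 4,132.46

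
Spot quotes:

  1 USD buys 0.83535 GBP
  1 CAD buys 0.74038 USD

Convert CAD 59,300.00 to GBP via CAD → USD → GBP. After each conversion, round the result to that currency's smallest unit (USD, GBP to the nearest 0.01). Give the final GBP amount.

GBP 36,675.65

CAD 59,300.00 × 0.74038 = USD 43,904.53
USD 43,904.53 × 0.83535 = GBP 36,675.65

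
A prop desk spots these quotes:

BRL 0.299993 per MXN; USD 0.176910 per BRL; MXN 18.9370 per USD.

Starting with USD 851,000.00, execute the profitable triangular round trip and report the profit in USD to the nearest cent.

Profit: USD 4,271.98

Profitable loop is USD → MXN → BRL → USD:
USD 851,000.00 × 18.9370 = MXN 16,115,387.00
MXN 16,115,387.00 × 0.299993 = BRL 4,834,503.29
BRL 4,834,503.29 × 0.176910 = USD 855,271.98
Profit = USD 855,271.98 − USD 851,000.00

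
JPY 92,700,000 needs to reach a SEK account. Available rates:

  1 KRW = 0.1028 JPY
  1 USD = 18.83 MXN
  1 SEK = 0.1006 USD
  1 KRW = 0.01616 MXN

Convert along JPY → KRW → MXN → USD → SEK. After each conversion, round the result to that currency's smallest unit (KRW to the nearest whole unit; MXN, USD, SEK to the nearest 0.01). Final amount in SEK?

SEK 7,692,715.61

JPY 92,700,000 ÷ 0.1028 = KRW 901,750,973
KRW 901,750,973 × 0.01616 = MXN 14,572,295.72
MXN 14,572,295.72 ÷ 18.83 = USD 773,887.19
USD 773,887.19 ÷ 0.1006 = SEK 7,692,715.61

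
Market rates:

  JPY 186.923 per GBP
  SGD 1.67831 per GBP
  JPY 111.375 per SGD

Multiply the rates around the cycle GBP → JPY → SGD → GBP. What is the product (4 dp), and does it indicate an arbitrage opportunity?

1.0000 (no arbitrage)

Around GBP → JPY → SGD → GBP: 1 × 186.923 ÷ 111.375 ÷ 1.67831 = 1.000007
Product ≈ 1 (deviation 0.001%, within rounding noise).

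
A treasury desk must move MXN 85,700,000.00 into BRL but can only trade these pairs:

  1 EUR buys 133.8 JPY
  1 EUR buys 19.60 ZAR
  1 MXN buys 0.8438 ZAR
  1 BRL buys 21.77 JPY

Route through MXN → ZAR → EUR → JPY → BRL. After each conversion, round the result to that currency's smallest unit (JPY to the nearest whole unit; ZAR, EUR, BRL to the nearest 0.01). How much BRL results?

MXN 85,700,000.00 × 0.8438 = ZAR 72,313,660.00
ZAR 72,313,660.00 ÷ 19.60 = EUR 3,689,472.45
EUR 3,689,472.45 × 133.8 = JPY 493,651,414
JPY 493,651,414 ÷ 21.77 = BRL 22,675,765.46

BRL 22,675,765.46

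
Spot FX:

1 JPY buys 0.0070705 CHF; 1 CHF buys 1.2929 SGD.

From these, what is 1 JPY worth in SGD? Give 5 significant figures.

JPY/SGD = 0.0091414

1 JPY × 0.0070705 = 0.0070705 CHF
0.0070705 CHF × 1.2929 = 0.00914145 SGD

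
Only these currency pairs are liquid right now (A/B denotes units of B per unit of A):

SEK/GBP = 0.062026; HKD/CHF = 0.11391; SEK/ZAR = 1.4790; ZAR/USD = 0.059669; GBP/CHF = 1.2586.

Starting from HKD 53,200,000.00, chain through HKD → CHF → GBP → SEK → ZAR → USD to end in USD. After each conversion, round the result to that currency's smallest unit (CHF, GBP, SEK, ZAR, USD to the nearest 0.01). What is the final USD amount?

USD 6,850,604.81

HKD 53,200,000.00 × 0.11391 = CHF 6,060,012.00
CHF 6,060,012.00 ÷ 1.2586 = GBP 4,814,883.20
GBP 4,814,883.20 ÷ 0.062026 = SEK 77,626,853.26
SEK 77,626,853.26 × 1.4790 = ZAR 114,810,115.97
ZAR 114,810,115.97 × 0.059669 = USD 6,850,604.81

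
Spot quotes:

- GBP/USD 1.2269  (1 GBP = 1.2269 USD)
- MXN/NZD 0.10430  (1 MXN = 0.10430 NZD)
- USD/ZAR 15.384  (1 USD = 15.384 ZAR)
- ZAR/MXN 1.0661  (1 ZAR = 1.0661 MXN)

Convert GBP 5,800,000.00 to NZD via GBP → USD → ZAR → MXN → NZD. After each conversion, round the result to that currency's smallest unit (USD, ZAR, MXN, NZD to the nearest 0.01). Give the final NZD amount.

NZD 12,172,749.45

GBP 5,800,000.00 × 1.2269 = USD 7,116,020.00
USD 7,116,020.00 × 15.384 = ZAR 109,472,851.68
ZAR 109,472,851.68 × 1.0661 = MXN 116,709,007.18
MXN 116,709,007.18 × 0.10430 = NZD 12,172,749.45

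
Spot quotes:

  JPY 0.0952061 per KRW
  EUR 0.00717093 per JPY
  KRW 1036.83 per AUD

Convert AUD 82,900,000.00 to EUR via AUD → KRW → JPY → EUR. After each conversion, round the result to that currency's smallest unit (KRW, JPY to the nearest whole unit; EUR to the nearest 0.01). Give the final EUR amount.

AUD 82,900,000.00 × 1036.83 = KRW 85,953,207,000
KRW 85,953,207,000 × 0.0952061 = JPY 8,183,269,621
JPY 8,183,269,621 × 0.00717093 = EUR 58,681,653.62

EUR 58,681,653.62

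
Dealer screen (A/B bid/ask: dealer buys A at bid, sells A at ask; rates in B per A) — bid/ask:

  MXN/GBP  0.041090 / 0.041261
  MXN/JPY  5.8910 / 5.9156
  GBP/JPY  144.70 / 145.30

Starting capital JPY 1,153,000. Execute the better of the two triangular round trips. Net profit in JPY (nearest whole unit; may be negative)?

Best loop JPY → MXN → GBP → JPY:
JPY 1,153,000 ÷ 5.9156 (buy MXN at ask) = MXN 194,908.38
MXN 194,908.38 × 0.041090 (sell MXN at bid) = GBP 8,008.79
GBP 8,008.79 × 144.70 (sell GBP at bid) = JPY 1,158,871

Net profit: JPY 5,871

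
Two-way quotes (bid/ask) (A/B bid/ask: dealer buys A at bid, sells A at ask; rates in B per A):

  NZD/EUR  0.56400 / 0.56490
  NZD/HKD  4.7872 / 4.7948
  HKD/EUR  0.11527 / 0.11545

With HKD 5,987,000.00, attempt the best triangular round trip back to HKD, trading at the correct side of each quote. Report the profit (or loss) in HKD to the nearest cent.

Best loop HKD → NZD → EUR → HKD:
HKD 5,987,000.00 ÷ 4.7948 (buy NZD at ask) = NZD 1,248,644.36
NZD 1,248,644.36 × 0.56400 (sell NZD at bid) = EUR 704,235.42
EUR 704,235.42 ÷ 0.11545 (buy HKD at ask) = HKD 6,099,917.04

Net profit: HKD 112,917.04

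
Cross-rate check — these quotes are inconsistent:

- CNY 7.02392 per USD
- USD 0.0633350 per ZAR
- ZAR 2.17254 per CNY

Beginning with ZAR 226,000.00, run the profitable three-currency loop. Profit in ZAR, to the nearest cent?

Profitable loop is ZAR → CNY → USD → ZAR:
ZAR 226,000.00 ÷ 2.17254 = CNY 104,025.70
CNY 104,025.70 ÷ 7.02392 = USD 14,810.21
USD 14,810.21 ÷ 0.0633350 = ZAR 233,839.21
Profit = ZAR 233,839.21 − ZAR 226,000.00

Profit: ZAR 7,839.21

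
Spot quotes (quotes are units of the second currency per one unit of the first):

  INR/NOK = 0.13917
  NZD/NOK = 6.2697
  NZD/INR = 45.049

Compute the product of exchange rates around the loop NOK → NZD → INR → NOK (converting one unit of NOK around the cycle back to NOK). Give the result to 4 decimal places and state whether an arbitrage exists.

Around NOK → NZD → INR → NOK: 1 ÷ 6.2697 × 45.049 × 0.13917 = 0.999963
Product ≈ 1 (deviation 0.004%, within rounding noise).

1.0000 (no arbitrage)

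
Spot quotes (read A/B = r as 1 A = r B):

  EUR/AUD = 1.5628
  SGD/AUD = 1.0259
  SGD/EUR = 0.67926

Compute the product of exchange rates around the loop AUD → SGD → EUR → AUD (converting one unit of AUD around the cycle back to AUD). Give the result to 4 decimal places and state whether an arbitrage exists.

Around AUD → SGD → EUR → AUD: 1 ÷ 1.0259 × 0.67926 × 1.5628 = 1.034748
Product > 1; profitable direction is AUD → SGD → EUR → AUD.

1.0347 (arbitrage exists)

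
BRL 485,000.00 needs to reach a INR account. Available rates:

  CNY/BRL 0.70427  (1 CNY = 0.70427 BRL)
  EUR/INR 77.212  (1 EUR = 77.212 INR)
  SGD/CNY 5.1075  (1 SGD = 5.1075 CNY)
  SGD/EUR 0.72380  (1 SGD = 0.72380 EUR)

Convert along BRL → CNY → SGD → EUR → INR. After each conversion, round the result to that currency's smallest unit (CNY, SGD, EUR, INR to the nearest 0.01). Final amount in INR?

INR 7,535,248.02

BRL 485,000.00 ÷ 0.70427 = CNY 688,656.34
CNY 688,656.34 ÷ 5.1075 = SGD 134,832.37
SGD 134,832.37 × 0.72380 = EUR 97,591.67
EUR 97,591.67 × 77.212 = INR 7,535,248.02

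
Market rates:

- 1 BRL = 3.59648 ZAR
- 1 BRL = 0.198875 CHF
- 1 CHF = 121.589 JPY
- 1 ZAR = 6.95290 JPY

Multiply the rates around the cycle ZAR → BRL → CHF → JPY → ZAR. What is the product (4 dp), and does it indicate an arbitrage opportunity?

0.9670 (arbitrage exists)

Around ZAR → BRL → CHF → JPY → ZAR: 1 ÷ 3.59648 × 0.198875 × 121.589 ÷ 6.95290 = 0.967010
Product < 1; profitable direction is ZAR → JPY → CHF → BRL → ZAR.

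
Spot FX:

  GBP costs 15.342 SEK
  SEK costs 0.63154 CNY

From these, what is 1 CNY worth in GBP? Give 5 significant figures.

CNY/GBP = 0.10321

1 CNY ÷ 0.63154 = 1.58343 SEK
1.58343 SEK ÷ 15.342 = 0.103209 GBP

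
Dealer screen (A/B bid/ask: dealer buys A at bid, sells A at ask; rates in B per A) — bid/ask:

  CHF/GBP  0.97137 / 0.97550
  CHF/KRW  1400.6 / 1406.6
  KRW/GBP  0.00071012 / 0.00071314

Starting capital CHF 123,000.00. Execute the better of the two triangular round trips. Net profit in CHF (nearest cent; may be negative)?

Net profit: CHF 2,407.56

Best loop CHF → KRW → GBP → CHF:
CHF 123,000.00 × 1400.6 (sell CHF at bid) = KRW 172,273,800
KRW 172,273,800 × 0.00071012 (sell KRW at bid) = GBP 122,335.07
GBP 122,335.07 ÷ 0.97550 (buy CHF at ask) = CHF 125,407.56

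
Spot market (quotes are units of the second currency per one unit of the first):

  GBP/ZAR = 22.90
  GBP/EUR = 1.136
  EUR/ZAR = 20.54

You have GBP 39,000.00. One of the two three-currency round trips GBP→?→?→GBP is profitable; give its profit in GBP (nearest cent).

Profitable loop is GBP → EUR → ZAR → GBP:
GBP 39,000.00 × 1.136 = EUR 44,304.00
EUR 44,304.00 × 20.54 = ZAR 910,004.16
ZAR 910,004.16 ÷ 22.90 = GBP 39,738.17
Profit = GBP 39,738.17 − GBP 39,000.00

Profit: GBP 738.17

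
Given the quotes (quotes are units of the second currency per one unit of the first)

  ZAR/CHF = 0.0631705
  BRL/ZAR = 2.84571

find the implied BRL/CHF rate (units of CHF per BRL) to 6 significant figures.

BRL/CHF = 0.179765

1 BRL × 2.84571 = 2.84571 ZAR
2.84571 ZAR × 0.0631705 = 0.179765 CHF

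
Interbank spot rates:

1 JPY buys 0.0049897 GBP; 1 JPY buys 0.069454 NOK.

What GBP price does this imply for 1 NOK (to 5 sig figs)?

NOK/GBP = 0.071842

1 NOK ÷ 0.069454 = 14.398 JPY
14.398 JPY × 0.0049897 = 0.0718418 GBP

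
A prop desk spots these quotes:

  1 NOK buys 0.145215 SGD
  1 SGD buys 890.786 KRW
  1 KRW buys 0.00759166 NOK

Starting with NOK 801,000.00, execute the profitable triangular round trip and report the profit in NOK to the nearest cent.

Profit: NOK 14,663.27

Profitable loop is NOK → KRW → SGD → NOK:
NOK 801,000.00 ÷ 0.00759166 = KRW 105,510,521
KRW 105,510,521 ÷ 890.786 = SGD 118,446.54
SGD 118,446.54 ÷ 0.145215 = NOK 815,663.27
Profit = NOK 815,663.27 − NOK 801,000.00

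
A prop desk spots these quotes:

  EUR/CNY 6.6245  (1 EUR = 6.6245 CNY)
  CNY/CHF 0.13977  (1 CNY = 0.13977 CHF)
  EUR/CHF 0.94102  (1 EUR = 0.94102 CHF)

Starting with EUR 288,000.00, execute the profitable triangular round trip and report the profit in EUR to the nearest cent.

Profitable loop is EUR → CHF → CNY → EUR:
EUR 288,000.00 × 0.94102 = CHF 271,013.76
CHF 271,013.76 ÷ 0.13977 = CNY 1,938,998.07
CNY 1,938,998.07 ÷ 6.6245 = EUR 292,701.04
Profit = EUR 292,701.04 − EUR 288,000.00

Profit: EUR 4,701.04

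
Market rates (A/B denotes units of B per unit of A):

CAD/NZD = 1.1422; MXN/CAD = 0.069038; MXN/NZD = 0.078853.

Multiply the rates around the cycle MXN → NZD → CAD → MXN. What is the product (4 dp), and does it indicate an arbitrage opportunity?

1.0000 (no arbitrage)

Around MXN → NZD → CAD → MXN: 1 × 0.078853 ÷ 1.1422 ÷ 0.069038 = 0.999972
Product ≈ 1 (deviation 0.003%, within rounding noise).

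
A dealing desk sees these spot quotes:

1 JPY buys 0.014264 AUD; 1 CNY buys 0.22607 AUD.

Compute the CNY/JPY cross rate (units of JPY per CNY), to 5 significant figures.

1 CNY × 0.22607 = 0.22607 AUD
0.22607 AUD ÷ 0.014264 = 15.849 JPY

CNY/JPY = 15.849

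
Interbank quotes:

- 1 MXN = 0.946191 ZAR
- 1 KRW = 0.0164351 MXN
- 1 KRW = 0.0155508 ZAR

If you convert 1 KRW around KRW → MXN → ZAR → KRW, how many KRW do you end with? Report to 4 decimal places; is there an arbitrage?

1.0000 (no arbitrage)

Around KRW → MXN → ZAR → KRW: 1 × 0.0164351 × 0.946191 ÷ 0.0155508 = 0.999996
Product ≈ 1 (deviation 0.000%, within rounding noise).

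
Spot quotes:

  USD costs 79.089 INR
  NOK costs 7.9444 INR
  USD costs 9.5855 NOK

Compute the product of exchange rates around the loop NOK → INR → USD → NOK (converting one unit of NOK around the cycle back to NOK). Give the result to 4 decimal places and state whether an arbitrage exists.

Around NOK → INR → USD → NOK: 1 × 7.9444 ÷ 79.089 × 9.5855 = 0.962853
Product < 1; profitable direction is NOK → USD → INR → NOK.

0.9629 (arbitrage exists)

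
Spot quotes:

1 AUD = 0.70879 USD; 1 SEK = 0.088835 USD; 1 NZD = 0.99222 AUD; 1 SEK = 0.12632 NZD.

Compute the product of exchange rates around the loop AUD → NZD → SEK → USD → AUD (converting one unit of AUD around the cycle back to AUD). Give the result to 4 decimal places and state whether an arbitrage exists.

1.0000 (no arbitrage)

Around AUD → NZD → SEK → USD → AUD: 1 ÷ 0.99222 ÷ 0.12632 × 0.088835 ÷ 0.70879 = 0.999969
Product ≈ 1 (deviation 0.003%, within rounding noise).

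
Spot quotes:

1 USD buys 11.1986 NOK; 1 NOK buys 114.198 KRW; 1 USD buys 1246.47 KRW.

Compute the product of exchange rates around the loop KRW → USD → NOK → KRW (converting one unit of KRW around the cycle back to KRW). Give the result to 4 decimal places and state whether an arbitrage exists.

Around KRW → USD → NOK → KRW: 1 ÷ 1246.47 × 11.1986 × 114.198 = 1.025984
Product > 1; profitable direction is KRW → USD → NOK → KRW.

1.0260 (arbitrage exists)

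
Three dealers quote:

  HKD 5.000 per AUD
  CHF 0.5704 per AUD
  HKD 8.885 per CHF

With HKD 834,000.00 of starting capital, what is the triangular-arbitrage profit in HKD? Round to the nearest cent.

Profitable loop is HKD → AUD → CHF → HKD:
HKD 834,000.00 ÷ 5.000 = AUD 166,800.00
AUD 166,800.00 × 0.5704 = CHF 95,142.72
CHF 95,142.72 × 8.885 = HKD 845,343.07
Profit = HKD 845,343.07 − HKD 834,000.00

Profit: HKD 11,343.07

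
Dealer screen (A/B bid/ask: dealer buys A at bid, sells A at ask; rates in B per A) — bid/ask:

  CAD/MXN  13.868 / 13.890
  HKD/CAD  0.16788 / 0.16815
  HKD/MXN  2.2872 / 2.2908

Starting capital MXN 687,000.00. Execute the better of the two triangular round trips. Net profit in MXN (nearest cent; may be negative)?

Best loop MXN → HKD → CAD → MXN:
MXN 687,000.00 ÷ 2.2908 (buy HKD at ask) = HKD 299,895.23
HKD 299,895.23 × 0.16788 (sell HKD at bid) = CAD 50,346.41
CAD 50,346.41 × 13.868 (sell CAD at bid) = MXN 698,204.04

Net profit: MXN 11,204.04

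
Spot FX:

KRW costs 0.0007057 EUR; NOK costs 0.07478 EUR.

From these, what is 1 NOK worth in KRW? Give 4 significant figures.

1 NOK × 0.07478 = 0.07478 EUR
0.07478 EUR ÷ 0.0007057 = 105.966 KRW

NOK/KRW = 106.0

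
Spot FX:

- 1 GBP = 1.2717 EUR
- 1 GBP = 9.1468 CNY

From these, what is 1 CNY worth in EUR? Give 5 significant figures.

CNY/EUR = 0.13903

1 CNY ÷ 9.1468 = 0.109328 GBP
0.109328 GBP × 1.2717 = 0.139032 EUR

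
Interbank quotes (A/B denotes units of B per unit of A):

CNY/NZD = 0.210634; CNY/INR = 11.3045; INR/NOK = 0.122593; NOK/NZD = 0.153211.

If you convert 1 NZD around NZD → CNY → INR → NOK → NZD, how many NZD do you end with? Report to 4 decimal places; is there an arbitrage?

1.0080 (arbitrage exists)

Around NZD → CNY → INR → NOK → NZD: 1 ÷ 0.210634 × 11.3045 × 0.122593 × 0.153211 = 1.008042
Product > 1; profitable direction is NZD → CNY → INR → NOK → NZD.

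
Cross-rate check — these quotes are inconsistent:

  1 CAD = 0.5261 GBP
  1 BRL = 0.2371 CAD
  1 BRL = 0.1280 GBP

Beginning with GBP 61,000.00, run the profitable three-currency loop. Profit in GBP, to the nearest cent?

Profit: GBP 1,595.04

Profitable loop is GBP → CAD → BRL → GBP:
GBP 61,000.00 ÷ 0.5261 = CAD 115,947.54
CAD 115,947.54 ÷ 0.2371 = BRL 489,023.78
BRL 489,023.78 × 0.1280 = GBP 62,595.04
Profit = GBP 62,595.04 − GBP 61,000.00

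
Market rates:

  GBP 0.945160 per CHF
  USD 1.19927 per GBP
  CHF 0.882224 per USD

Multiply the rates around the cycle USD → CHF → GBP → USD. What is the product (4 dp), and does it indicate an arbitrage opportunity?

1.0000 (no arbitrage)

Around USD → CHF → GBP → USD: 1 × 0.882224 × 0.945160 × 1.19927 = 1.000003
Product ≈ 1 (deviation 0.000%, within rounding noise).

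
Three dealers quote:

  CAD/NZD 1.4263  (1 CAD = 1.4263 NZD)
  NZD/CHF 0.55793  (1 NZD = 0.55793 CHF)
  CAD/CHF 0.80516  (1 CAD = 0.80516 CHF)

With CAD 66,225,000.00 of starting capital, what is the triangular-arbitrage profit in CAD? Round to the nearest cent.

Profitable loop is CAD → CHF → NZD → CAD:
CAD 66,225,000.00 × 0.80516 = CHF 53,321,721.00
CHF 53,321,721.00 ÷ 0.55793 = NZD 95,570,628.93
NZD 95,570,628.93 ÷ 1.4263 = CAD 67,005,979.76
Profit = CAD 67,005,979.76 − CAD 66,225,000.00

Profit: CAD 780,979.76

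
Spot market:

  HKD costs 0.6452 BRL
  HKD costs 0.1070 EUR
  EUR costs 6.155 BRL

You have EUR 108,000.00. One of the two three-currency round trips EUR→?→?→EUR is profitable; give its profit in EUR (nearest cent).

Profitable loop is EUR → BRL → HKD → EUR:
EUR 108,000.00 × 6.155 = BRL 664,740.00
BRL 664,740.00 ÷ 0.6452 = HKD 1,030,285.18
HKD 1,030,285.18 × 0.1070 = EUR 110,240.51
Profit = EUR 110,240.51 − EUR 108,000.00

Profit: EUR 2,240.51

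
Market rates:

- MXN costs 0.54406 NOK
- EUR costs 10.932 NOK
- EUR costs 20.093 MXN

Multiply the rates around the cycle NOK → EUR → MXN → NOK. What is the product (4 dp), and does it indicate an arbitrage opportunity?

Around NOK → EUR → MXN → NOK: 1 ÷ 10.932 × 20.093 × 0.54406 = 0.999981
Product ≈ 1 (deviation 0.002%, within rounding noise).

1.0000 (no arbitrage)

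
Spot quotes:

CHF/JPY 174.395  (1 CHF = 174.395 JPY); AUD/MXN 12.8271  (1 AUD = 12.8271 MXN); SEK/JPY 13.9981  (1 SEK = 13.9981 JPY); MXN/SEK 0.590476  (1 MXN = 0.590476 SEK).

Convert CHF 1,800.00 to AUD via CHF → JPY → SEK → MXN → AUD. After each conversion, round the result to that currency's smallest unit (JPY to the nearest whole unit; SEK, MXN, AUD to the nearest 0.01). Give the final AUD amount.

AUD 2,960.78

CHF 1,800.00 × 174.395 = JPY 313,911
JPY 313,911 ÷ 13.9981 = SEK 22,425.26
SEK 22,425.26 ÷ 0.590476 = MXN 37,978.28
MXN 37,978.28 ÷ 12.8271 = AUD 2,960.78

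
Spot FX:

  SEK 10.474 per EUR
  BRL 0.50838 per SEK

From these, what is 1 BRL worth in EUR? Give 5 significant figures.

BRL/EUR = 0.18780

1 BRL ÷ 0.50838 = 1.96703 SEK
1.96703 SEK ÷ 10.474 = 0.187801 EUR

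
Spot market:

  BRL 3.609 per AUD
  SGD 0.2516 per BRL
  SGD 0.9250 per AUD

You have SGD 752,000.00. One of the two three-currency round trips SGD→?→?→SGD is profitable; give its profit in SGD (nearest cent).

Profit: SGD 14,058.71

Profitable loop is SGD → BRL → AUD → SGD:
SGD 752,000.00 ÷ 0.2516 = BRL 2,988,871.22
BRL 2,988,871.22 ÷ 3.609 = AUD 828,171.58
AUD 828,171.58 × 0.9250 = SGD 766,058.71
Profit = SGD 766,058.71 − SGD 752,000.00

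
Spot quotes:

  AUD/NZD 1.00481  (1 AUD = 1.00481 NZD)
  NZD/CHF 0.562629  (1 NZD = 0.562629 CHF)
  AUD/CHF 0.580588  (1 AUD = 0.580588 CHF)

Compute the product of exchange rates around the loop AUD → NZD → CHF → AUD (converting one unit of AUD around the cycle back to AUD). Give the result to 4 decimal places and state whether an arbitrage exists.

Around AUD → NZD → CHF → AUD: 1 × 1.00481 × 0.562629 ÷ 0.580588 = 0.973729
Product < 1; profitable direction is AUD → CHF → NZD → AUD.

0.9737 (arbitrage exists)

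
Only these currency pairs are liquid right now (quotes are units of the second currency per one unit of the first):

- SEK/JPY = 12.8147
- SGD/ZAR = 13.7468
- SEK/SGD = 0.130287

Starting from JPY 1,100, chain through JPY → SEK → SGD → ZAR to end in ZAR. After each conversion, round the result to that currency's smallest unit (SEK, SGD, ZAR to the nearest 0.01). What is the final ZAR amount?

JPY 1,100 ÷ 12.8147 = SEK 85.84
SEK 85.84 × 0.130287 = SGD 11.18
SGD 11.18 × 13.7468 = ZAR 153.69

ZAR 153.69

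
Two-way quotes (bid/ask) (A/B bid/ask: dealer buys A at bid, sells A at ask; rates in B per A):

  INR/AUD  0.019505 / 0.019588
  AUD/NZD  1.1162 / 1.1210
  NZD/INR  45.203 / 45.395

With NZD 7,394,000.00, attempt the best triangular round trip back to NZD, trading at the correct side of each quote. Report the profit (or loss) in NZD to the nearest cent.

Best loop NZD → AUD → INR → NZD:
NZD 7,394,000.00 ÷ 1.1210 (buy AUD at ask) = AUD 6,595,896.52
AUD 6,595,896.52 ÷ 0.019588 (buy INR at ask) = INR 336,731,494.84
INR 336,731,494.84 ÷ 45.395 (buy NZD at ask) = NZD 7,417,810.22

Net profit: NZD 23,810.22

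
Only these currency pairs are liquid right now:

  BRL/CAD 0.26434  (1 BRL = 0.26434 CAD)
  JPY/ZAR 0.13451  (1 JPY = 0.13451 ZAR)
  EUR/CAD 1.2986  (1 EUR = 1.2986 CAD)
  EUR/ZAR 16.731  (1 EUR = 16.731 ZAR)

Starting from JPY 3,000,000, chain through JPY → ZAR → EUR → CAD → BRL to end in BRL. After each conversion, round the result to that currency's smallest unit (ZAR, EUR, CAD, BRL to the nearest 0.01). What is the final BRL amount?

JPY 3,000,000 × 0.13451 = ZAR 403,530.00
ZAR 403,530.00 ÷ 16.731 = EUR 24,118.70
EUR 24,118.70 × 1.2986 = CAD 31,320.54
CAD 31,320.54 ÷ 0.26434 = BRL 118,485.81

BRL 118,485.81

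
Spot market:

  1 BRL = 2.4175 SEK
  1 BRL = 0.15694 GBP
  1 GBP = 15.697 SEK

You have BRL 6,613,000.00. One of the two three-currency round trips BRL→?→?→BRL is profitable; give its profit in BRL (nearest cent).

Profitable loop is BRL → GBP → SEK → BRL:
BRL 6,613,000.00 × 0.15694 = GBP 1,037,844.22
GBP 1,037,844.22 × 15.697 = SEK 16,291,040.72
SEK 16,291,040.72 ÷ 2.4175 = BRL 6,738,796.58
Profit = BRL 6,738,796.58 − BRL 6,613,000.00

Profit: BRL 125,796.58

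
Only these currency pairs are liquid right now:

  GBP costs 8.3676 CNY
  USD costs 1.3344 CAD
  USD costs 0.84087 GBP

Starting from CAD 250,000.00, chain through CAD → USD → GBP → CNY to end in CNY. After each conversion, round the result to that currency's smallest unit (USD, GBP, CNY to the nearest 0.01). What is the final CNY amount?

CNY 1,318,207.44

CAD 250,000.00 ÷ 1.3344 = USD 187,350.12
USD 187,350.12 × 0.84087 = GBP 157,537.10
GBP 157,537.10 × 8.3676 = CNY 1,318,207.44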